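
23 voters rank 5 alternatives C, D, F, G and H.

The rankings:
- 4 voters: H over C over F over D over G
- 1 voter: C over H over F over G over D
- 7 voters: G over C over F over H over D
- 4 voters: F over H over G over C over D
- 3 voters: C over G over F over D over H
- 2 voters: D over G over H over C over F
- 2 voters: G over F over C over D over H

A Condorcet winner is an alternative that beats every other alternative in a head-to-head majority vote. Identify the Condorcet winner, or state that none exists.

G

Pairwise majorities:
C vs D: C, 21–2.
C vs F: C, 17–6.
C vs G: G, 15–8.
C vs H: C, 13–10.
D–F: F 21–2.
D vs G: G, 17–6.
D vs H: H wins 16–7.
F–G: G 14–9.
F vs H: F, 16–7.
G vs H: G wins 14–9.
G beats each of C, D, F, H — G is the Condorcet winner.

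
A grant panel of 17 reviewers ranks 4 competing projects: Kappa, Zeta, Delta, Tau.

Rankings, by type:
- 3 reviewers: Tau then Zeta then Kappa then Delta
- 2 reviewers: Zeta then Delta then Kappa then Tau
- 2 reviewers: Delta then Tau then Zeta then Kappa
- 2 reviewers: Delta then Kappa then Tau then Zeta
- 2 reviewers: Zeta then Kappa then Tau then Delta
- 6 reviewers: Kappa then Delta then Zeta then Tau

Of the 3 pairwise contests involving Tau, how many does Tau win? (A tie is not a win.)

Tau against each rival (17 reviewers):
Tau vs Kappa: Tau is ranked higher on 3+2 = 5 ballots, Kappa on 12. Kappa wins 12–5.
Tau vs Zeta: Zeta wins 10–7.
Tau vs Delta: Delta, 12–5.
Tau beats no one; loses to Kappa, Zeta, Delta — 0 pairwise wins.

0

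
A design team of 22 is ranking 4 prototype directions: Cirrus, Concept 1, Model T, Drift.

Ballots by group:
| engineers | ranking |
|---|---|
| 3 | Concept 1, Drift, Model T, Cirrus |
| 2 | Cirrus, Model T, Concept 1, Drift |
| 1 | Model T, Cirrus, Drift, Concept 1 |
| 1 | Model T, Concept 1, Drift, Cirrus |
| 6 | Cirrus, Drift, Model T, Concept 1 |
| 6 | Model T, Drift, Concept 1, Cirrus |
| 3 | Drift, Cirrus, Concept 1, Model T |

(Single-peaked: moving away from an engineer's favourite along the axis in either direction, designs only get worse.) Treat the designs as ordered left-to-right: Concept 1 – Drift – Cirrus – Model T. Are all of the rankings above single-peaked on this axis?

Axis positions: Concept 1=1, Drift=2, Cirrus=3, Model T=4.
Group 1: ranking walks positions 1-2-4-3; Model T is ranked above Cirrus even though Cirrus lies between Model T and the peak Concept 1 on the axis — preferences dip and rise again. Not single-peaked.
Group 2: ranking walks positions 3-4-1-2; Concept 1 is ranked above Drift even though Drift lies between Concept 1 and the peak Cirrus on the axis — preferences dip and rise again. Not single-peaked.
Group 3 (peak Model T at position 4): ranking walks positions 4-3-2-1, expanding outward from the peak — single-peaked.
Group 4: ranking walks positions 4-1-2-3; Concept 1 is ranked above Cirrus even though Cirrus lies between Concept 1 and the peak Model T on the axis — preferences dip and rise again. Not single-peaked.
Group 5 (peak Cirrus at position 3): ranking walks positions 3-2-4-1, expanding outward from the peak — single-peaked.
Group 6: ranking walks positions 4-2-1-3; Drift is ranked above Cirrus even though Cirrus lies between Drift and the peak Model T on the axis — preferences dip and rise again. Not single-peaked.
Group 7 (peak Drift at position 2): ranking walks positions 2-3-1-4, expanding outward from the peak — single-peaked.
Group 1 violates single-peakedness, so the profile is not single-peaked on this axis.

no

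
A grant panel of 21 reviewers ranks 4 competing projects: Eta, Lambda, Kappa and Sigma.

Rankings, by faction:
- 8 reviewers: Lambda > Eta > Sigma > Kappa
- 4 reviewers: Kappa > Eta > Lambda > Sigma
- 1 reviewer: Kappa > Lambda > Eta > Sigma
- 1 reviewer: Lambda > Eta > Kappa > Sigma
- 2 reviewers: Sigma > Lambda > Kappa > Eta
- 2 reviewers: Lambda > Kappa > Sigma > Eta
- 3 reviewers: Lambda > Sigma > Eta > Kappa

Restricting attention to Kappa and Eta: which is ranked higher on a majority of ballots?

Ballots ranking Kappa above Eta: 4 + 1 + 2 + 2 = 9.
Ballots ranking Eta above Kappa: 21 − 9 = 12.
Eta wins the head-to-head 12–9.

Eta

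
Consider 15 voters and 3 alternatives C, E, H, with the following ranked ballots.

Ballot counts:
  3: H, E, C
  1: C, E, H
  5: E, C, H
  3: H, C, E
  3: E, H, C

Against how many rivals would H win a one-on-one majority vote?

1

H against each rival (15 voters):
H vs C: H preferred on 3+3+3 = 9 ballots; H wins 9–6.
H vs E: H preferred on 3+3 = 6 ballots; E wins 9–6.
H beats C; loses to E — 1 pairwise win.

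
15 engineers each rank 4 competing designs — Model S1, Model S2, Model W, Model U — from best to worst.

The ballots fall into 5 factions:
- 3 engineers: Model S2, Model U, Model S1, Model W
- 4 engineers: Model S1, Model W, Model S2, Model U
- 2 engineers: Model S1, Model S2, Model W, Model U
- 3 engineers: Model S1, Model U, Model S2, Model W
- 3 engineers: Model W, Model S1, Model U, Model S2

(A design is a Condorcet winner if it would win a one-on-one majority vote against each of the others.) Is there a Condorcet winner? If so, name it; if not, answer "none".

Model S1

Head-to-head results (15 engineers):
Model S1 vs Model S2: Model S1 wins 12–3.
Model S1 vs Model W: Model S1 wins 12–3.
Model S1 vs Model U: Model S1 wins 12–3.
Model S2–Model W: Model S2 8–7.
Model S2 vs Model U: Model S2 wins 9–6.
Model W vs Model U: Model W, 9–6.
Model S1 beats each of Model S2, Model W, Model U — Model S1 is the Condorcet winner.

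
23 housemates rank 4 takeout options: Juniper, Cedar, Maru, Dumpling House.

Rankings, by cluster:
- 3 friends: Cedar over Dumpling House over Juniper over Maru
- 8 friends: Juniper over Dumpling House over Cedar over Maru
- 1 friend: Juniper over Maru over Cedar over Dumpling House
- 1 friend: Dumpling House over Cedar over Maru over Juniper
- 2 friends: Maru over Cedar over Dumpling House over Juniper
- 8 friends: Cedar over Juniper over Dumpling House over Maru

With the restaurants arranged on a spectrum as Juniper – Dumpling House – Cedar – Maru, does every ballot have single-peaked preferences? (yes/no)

Axis positions: Juniper=1, Dumpling House=2, Cedar=3, Maru=4.
Cluster 1 (peak Cedar at position 3): ranking walks positions 3-2-1-4, expanding outward from the peak — single-peaked.
Cluster 2 (peak Juniper at position 1): ranking walks positions 1-2-3-4, expanding outward from the peak — single-peaked.
Cluster 3: ranking walks positions 1-4-3-2; Maru is ranked above Dumpling House even though Dumpling House lies between Maru and the peak Juniper on the axis — preferences dip and rise again. Not single-peaked.
Cluster 4 (peak Dumpling House at position 2): ranking walks positions 2-3-4-1, expanding outward from the peak — single-peaked.
Cluster 5 (peak Maru at position 4): ranking walks positions 4-3-2-1, expanding outward from the peak — single-peaked.
Cluster 6: ranking walks positions 3-1-2-4; Juniper is ranked above Dumpling House even though Dumpling House lies between Juniper and the peak Cedar on the axis — preferences dip and rise again. Not single-peaked.
Cluster 3 violates single-peakedness, so the profile is not single-peaked on this axis.

no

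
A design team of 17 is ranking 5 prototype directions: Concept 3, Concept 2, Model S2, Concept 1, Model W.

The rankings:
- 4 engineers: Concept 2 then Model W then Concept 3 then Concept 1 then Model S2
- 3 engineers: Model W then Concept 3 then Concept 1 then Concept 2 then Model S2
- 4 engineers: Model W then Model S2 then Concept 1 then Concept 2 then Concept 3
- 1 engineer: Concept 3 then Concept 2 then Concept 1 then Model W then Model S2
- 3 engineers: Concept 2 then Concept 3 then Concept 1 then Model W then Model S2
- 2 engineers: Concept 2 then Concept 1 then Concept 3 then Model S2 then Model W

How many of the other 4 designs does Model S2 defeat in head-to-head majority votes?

0

Model S2 against each rival (17 engineers):
Model S2 vs Concept 3: Model S2 preferred on 4 ballots; Concept 3 wins 13–4.
Model S2–Concept 2: Concept 2 13–4.
Model S2 vs Concept 1: Concept 1 wins 13–4.
Model S2 vs Model W: 2 for Model S2, 15 for Model W — Model W by 15–2.
Model S2 beats no one; loses to Concept 3, Concept 2, Concept 1, Model W — 0 pairwise wins.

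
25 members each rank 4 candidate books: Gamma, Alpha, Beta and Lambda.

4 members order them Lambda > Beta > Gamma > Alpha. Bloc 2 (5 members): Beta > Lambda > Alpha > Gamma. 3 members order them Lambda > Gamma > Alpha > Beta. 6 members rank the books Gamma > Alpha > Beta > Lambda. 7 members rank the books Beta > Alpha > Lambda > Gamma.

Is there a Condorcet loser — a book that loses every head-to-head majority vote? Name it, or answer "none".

Pairwise majorities:
Gamma vs Alpha: Gamma wins 13–12.
Gamma vs Beta: Beta wins 16–9.
Gamma vs Lambda: 6 to 19, Lambda.
Alpha vs Beta: 9 to 16, Beta.
Alpha vs Lambda: Alpha preferred on 6+7 = 13 ballots; Alpha wins 13–12.
Beta vs Lambda: Beta preferred on 5+6+7 = 18 ballots; Beta wins 18–7.
Every book wins at least one matchup (Gamma beats Alpha; Alpha beats Lambda; Beta beats Gamma; Lambda beats Gamma), so there is no Condorcet loser.

none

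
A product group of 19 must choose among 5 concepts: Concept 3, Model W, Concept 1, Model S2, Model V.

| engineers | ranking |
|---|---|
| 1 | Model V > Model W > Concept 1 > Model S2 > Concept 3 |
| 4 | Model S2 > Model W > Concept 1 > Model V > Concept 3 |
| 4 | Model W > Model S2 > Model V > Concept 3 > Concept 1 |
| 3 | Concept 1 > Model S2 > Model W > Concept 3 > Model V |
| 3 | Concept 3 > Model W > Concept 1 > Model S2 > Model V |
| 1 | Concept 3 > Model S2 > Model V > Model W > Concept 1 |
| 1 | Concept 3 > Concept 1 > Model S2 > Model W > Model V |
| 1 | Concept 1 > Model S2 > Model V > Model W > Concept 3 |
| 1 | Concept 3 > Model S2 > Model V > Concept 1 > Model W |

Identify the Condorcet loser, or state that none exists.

Pairwise majorities:
Concept 3 vs Model W: Concept 3 preferred on 3+1+1+1 = 6 ballots; Model W wins 13–6.
Concept 3 vs Concept 1: 4+3+1+1+1 = 10 for Concept 3, 9 for Concept 1 — Concept 3 by 10–9.
Concept 3 vs Model S2: 6 to 13, Model S2.
Concept 3–Model V: Model V 10–9.
Model W vs Concept 1: Model W, 13–6.
Model W vs Model S2: Model W is ranked higher on 1+4+3 = 8 ballots, Model S2 on 11. Model S2 wins 11–8.
Model W vs Model V: 4+4+3+3+1 = 15 for Model W, 4 for Model V — Model W by 15–4.
Concept 1 vs Model S2: 1+3+3+1+1 = 9 for Concept 1, 10 for Model S2 — Model S2 by 10–9.
Concept 1 vs Model V: Concept 1 preferred on 4+3+3+1+1 = 12 ballots; Concept 1 wins 12–7.
Model S2 vs Model V: Model S2 wins 18–1.
No design is winless: Concept 3 beats Concept 1; Model W beats Concept 3; Concept 1 beats Model V; Model S2 beats Concept 3; Model V beats Concept 3. There is no Condorcet loser.

none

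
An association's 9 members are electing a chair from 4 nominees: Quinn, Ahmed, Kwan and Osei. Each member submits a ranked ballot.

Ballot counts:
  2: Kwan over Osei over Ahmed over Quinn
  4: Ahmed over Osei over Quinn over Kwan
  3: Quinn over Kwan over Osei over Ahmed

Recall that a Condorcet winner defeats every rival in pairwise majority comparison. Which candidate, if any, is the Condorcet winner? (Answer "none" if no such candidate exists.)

Check each pair by majority over 9 ballots:
Quinn vs Ahmed: 3 to 6, Ahmed.
Quinn vs Kwan: Quinn preferred on 4+3 = 7 ballots; Quinn wins 7–2.
Quinn vs Osei: 3 to 6, Osei.
Ahmed vs Kwan: Ahmed is ranked higher on 4 ballots, Kwan on 5. Kwan wins 5–4.
Ahmed vs Osei: Ahmed preferred on 4 ballots; Osei wins 5–4.
Kwan vs Osei: 5 to 4, Kwan.
Every candidate loses at least once (Quinn loses to Ahmed; Ahmed loses to Kwan; Kwan loses to Quinn; Osei loses to Kwan). The majority relation contains the cycle Quinn beats Kwan beats Ahmed beats Quinn, so there is no Condorcet winner.

none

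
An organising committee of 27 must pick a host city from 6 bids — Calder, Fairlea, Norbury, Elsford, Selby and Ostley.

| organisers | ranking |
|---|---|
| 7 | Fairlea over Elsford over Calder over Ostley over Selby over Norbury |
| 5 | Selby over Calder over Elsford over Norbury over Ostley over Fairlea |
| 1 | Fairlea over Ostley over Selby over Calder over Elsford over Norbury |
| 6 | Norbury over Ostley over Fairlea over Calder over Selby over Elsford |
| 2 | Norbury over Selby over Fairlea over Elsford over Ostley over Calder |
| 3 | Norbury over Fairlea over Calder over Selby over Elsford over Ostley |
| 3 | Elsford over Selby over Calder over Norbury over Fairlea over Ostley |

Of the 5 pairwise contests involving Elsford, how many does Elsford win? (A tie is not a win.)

2

Elsford against each rival (27 organisers):
Elsford vs Calder: Calder wins 15–12.
Elsford vs Fairlea: Fairlea wins 19–8.
Elsford vs Norbury: 7+5+1+3 = 16 for Elsford, 11 for Norbury — Elsford by 16–11.
Elsford vs Selby: Elsford preferred on 7+3 = 10 ballots; Selby wins 17–10.
Elsford vs Ostley: Elsford preferred on 7+5+2+3+3 = 20 ballots; Elsford wins 20–7.
Elsford beats Norbury, Ostley; loses to Calder, Fairlea, Selby — 2 pairwise wins.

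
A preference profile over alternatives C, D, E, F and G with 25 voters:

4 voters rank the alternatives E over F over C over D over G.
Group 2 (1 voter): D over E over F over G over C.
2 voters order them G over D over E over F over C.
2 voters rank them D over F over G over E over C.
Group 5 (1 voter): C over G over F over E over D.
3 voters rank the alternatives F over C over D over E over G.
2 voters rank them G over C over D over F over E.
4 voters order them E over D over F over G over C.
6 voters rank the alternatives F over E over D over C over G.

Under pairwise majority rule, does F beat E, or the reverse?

F

Ballots ranking F above E: 2 + 1 + 3 + 2 + 6 = 14.
Ballots ranking E above F: 25 − 14 = 11.
F wins the head-to-head 14–11.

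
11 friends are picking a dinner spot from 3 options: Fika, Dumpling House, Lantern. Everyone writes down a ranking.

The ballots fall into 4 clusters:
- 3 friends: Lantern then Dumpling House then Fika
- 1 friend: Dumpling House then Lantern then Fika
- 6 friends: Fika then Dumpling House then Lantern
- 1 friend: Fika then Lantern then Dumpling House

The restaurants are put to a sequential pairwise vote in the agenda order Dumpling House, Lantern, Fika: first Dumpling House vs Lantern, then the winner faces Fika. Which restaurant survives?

Fika

Round 1: Dumpling House vs Lantern — 7–4, Dumpling House advances.
Round 2: Dumpling House vs Fika — 4–7, Fika advances.
Fika survives the agenda.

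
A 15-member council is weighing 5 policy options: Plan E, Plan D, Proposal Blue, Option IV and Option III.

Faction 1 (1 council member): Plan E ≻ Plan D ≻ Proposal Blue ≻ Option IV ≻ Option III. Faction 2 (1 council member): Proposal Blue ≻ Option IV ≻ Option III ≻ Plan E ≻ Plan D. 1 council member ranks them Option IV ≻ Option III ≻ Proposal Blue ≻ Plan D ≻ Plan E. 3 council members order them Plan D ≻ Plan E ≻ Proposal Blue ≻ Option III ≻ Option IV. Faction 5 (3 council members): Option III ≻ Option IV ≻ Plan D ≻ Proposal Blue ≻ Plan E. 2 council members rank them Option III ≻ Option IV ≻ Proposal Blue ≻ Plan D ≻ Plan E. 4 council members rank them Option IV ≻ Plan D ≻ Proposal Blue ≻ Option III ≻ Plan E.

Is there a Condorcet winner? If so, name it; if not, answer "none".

Head-to-head results (15 council members):
Plan E vs Plan D: Plan E preferred on 1+1 = 2 ballots; Plan D wins 13–2.
Plan E vs Proposal Blue: 1+3 = 4 for Plan E, 11 for Proposal Blue — Proposal Blue by 11–4.
Plan E vs Option IV: Plan E is ranked higher on 1+3 = 4 ballots, Option IV on 11. Option IV wins 11–4.
Plan E vs Option III: Plan E preferred on 1+3 = 4 ballots; Option III wins 11–4.
Plan D vs Proposal Blue: 11 to 4, Plan D.
Plan D vs Option IV: Plan D preferred on 1+3 = 4 ballots; Option IV wins 11–4.
Plan D vs Option III: 8 to 7, Plan D.
Proposal Blue vs Option IV: 1+1+3 = 5 for Proposal Blue, 10 for Option IV — Option IV by 10–5.
Proposal Blue vs Option III: 1+1+3+4 = 9 for Proposal Blue, 6 for Option III — Proposal Blue by 9–6.
Option IV vs Option III: Option IV is ranked higher on 1+1+1+4 = 7 ballots, Option III on 8. Option III wins 8–7.
No option is unbeaten: Plan E loses to Plan D; Plan D loses to Option IV; Proposal Blue loses to Plan D; Option IV loses to Option III; Option III loses to Plan D. In particular Plan D beats Option III beats Option IV beats Plan D is a majority cycle — no Condorcet winner exists.

none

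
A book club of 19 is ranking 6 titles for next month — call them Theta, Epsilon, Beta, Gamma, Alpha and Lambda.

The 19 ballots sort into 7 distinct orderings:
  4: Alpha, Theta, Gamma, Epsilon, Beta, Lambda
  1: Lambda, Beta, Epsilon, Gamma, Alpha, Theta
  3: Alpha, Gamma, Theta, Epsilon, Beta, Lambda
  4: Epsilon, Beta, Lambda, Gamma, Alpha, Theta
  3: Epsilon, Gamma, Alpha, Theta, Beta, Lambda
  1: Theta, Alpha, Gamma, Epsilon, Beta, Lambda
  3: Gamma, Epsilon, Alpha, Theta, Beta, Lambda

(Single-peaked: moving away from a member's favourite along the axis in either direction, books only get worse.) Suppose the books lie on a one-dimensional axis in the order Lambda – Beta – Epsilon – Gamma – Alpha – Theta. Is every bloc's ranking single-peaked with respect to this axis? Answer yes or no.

Axis positions: Lambda=1, Beta=2, Epsilon=3, Gamma=4, Alpha=5, Theta=6.
Bloc 1 (peak Alpha at position 5): ranking walks positions 5-6-4-3-2-1, expanding outward from the peak — single-peaked.
Bloc 2 (peak Lambda at position 1): ranking walks positions 1-2-3-4-5-6, expanding outward from the peak — single-peaked.
Bloc 3 (peak Alpha at position 5): ranking walks positions 5-4-6-3-2-1, expanding outward from the peak — single-peaked.
Bloc 4 (peak Epsilon at position 3): ranking walks positions 3-2-1-4-5-6, expanding outward from the peak — single-peaked.
Bloc 5 (peak Epsilon at position 3): ranking walks positions 3-4-5-6-2-1, expanding outward from the peak — single-peaked.
Bloc 6 (peak Theta at position 6): ranking walks positions 6-5-4-3-2-1, expanding outward from the peak — single-peaked.
Bloc 7 (peak Gamma at position 4): ranking walks positions 4-3-5-6-2-1, expanding outward from the peak — single-peaked.
Every ranking is single-peaked on this axis.

yes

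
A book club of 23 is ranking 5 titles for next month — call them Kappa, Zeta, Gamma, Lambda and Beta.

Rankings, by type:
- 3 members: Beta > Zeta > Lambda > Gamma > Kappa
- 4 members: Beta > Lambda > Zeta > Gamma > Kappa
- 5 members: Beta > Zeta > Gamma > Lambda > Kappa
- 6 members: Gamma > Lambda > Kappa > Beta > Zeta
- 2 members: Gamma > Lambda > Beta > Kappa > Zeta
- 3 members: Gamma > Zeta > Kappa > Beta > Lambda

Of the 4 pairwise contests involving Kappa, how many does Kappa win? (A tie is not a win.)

Kappa against each rival (23 members):
Kappa vs Zeta: Zeta, 15–8.
Kappa vs Gamma: Kappa is ranked higher on 0 ballots, Gamma on 23. Gamma wins 23–0.
Kappa vs Lambda: Lambda wins 20–3.
Kappa vs Beta: Beta wins 14–9.
Kappa beats no one; loses to Zeta, Gamma, Lambda, Beta — 0 pairwise wins.

0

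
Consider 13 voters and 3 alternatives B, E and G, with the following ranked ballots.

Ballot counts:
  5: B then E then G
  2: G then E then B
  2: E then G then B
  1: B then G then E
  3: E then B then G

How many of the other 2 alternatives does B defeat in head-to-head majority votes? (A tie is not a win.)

1

B against each rival (13 voters):
B vs E: E, 7–6.
B vs G: 5+1+3 = 9 for B, 4 for G — B by 9–4.
B beats G; loses to E — 1 pairwise win.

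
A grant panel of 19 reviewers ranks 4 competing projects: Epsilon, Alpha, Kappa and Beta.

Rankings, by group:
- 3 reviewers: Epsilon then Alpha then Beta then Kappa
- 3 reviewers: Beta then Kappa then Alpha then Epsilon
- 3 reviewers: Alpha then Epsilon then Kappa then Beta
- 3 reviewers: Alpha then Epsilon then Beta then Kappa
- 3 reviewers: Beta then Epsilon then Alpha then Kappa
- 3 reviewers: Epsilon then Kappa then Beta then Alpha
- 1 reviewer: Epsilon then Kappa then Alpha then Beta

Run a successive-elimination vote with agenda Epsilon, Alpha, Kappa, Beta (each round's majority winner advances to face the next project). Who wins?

Epsilon

Round 1: Epsilon vs Alpha — 10–9, Epsilon advances.
Round 2: Epsilon vs Kappa — 16–3, Epsilon advances.
Round 3: Epsilon vs Beta — 13–6, Epsilon advances.
Epsilon survives the agenda.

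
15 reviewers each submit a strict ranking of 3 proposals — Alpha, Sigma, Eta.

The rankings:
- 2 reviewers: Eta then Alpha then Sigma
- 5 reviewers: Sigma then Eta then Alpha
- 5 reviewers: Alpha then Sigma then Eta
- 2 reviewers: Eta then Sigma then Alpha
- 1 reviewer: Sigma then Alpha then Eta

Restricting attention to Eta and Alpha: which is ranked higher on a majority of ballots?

Ballots ranking Eta above Alpha: 2 + 5 + 2 = 9.
Ballots ranking Alpha above Eta: 15 − 9 = 6.
Eta wins the head-to-head 9–6.

Eta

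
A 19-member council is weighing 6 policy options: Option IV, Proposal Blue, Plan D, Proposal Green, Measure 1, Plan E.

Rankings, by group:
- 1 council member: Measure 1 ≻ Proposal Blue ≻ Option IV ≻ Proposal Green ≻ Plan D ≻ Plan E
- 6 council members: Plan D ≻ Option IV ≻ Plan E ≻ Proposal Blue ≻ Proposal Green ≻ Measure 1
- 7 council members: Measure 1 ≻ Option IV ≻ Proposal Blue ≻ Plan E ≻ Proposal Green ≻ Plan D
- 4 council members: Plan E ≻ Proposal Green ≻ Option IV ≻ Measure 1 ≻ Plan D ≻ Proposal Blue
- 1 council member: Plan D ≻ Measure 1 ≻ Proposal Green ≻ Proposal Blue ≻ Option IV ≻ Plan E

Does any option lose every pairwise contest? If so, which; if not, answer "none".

none

Head-to-head results (19 council members):
Option IV vs Proposal Blue: Option IV wins 17–2.
Option IV vs Plan D: Option IV wins 12–7.
Option IV vs Proposal Green: Option IV is ranked higher on 1+6+7 = 14 ballots, Proposal Green on 5. Option IV wins 14–5.
Option IV vs Measure 1: Option IV, 10–9.
Option IV vs Plan E: Option IV wins 15–4.
Proposal Blue vs Plan D: Plan D wins 11–8.
Proposal Blue vs Proposal Green: Proposal Blue, 14–5.
Proposal Blue–Measure 1: Measure 1 13–6.
Proposal Blue vs Plan E: Proposal Blue preferred on 1+7+1 = 9 ballots; Plan E wins 10–9.
Plan D vs Proposal Green: 7 to 12, Proposal Green.
Plan D vs Measure 1: 6+1 = 7 for Plan D, 12 for Measure 1 — Measure 1 by 12–7.
Plan D vs Plan E: Plan D preferred on 1+6+1 = 8 ballots; Plan E wins 11–8.
Proposal Green vs Measure 1: Proposal Green is ranked higher on 6+4 = 10 ballots, Measure 1 on 9. Proposal Green wins 10–9.
Proposal Green vs Plan E: 1+1 = 2 for Proposal Green, 17 for Plan E — Plan E by 17–2.
Measure 1 vs Plan E: 9 to 10, Plan E.
Each option has at least one pairwise win (Option IV beats Proposal Blue; Proposal Blue beats Proposal Green; Plan D beats Proposal Blue; Proposal Green beats Plan D; Measure 1 beats Proposal Blue; Plan E beats Proposal Blue) — no Condorcet loser.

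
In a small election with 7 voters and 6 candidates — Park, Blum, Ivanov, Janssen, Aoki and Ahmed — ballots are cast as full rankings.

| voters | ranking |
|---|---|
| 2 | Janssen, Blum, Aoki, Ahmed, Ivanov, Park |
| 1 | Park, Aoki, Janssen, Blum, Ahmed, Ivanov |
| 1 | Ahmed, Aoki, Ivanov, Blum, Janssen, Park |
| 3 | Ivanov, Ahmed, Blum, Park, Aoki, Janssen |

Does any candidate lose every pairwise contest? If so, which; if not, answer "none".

Janssen

Head-to-head results (7 voters):
Park vs Blum: Blum wins 6–1.
Park vs Ivanov: Ivanov, 6–1.
Park–Janssen: Park 4–3.
Park vs Aoki: 1+3 = 4 for Park, 3 for Aoki — Park by 4–3.
Park vs Ahmed: 1 to 6, Ahmed.
Blum vs Ivanov: Ivanov, 4–3.
Blum vs Janssen: Blum wins 4–3.
Blum vs Aoki: Blum, 5–2.
Blum vs Ahmed: 2+1 = 3 for Blum, 4 for Ahmed — Ahmed by 4–3.
Ivanov vs Janssen: Ivanov, 4–3.
Ivanov vs Aoki: Ivanov preferred on 3 ballots; Aoki wins 4–3.
Ivanov vs Ahmed: 3 to 4, Ahmed.
Janssen vs Aoki: Janssen preferred on 2 ballots; Aoki wins 5–2.
Janssen vs Ahmed: Ahmed wins 4–3.
Aoki vs Ahmed: Aoki preferred on 2+1 = 3 ballots; Ahmed wins 4–3.
Janssen loses to every other candidate — it is the Condorcet loser.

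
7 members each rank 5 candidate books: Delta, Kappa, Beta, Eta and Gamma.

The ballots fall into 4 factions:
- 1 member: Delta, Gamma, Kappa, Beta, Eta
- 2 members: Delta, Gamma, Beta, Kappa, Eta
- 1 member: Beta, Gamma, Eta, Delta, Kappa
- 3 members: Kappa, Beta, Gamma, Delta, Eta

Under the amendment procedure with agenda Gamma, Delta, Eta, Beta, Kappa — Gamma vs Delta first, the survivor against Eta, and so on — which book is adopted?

Kappa

Round 1: Gamma vs Delta — 4–3, Gamma advances.
Round 2: Gamma vs Eta — 7–0, Gamma advances.
Round 3: Gamma vs Beta — 3–4, Beta advances.
Round 4: Beta vs Kappa — 3–4, Kappa advances.
The agenda winner is Kappa.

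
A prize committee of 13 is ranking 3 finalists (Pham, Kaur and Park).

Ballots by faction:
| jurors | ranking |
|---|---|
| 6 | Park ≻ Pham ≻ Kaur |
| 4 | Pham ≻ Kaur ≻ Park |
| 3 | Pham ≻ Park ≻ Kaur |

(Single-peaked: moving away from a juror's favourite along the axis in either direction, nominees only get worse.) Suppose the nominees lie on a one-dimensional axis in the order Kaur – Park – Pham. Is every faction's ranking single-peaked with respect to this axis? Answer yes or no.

Axis positions: Kaur=1, Park=2, Pham=3.
Faction 1 (peak Park at position 2): ranking walks positions 2-3-1, expanding outward from the peak — single-peaked.
Faction 2: ranking walks positions 3-1-2; Kaur is ranked above Park even though Park lies between Kaur and the peak Pham on the axis — preferences dip and rise again. Not single-peaked.
Faction 3 (peak Pham at position 3): ranking walks positions 3-2-1, expanding outward from the peak — single-peaked.
Faction 2 violates single-peakedness, so the profile is not single-peaked on this axis.

no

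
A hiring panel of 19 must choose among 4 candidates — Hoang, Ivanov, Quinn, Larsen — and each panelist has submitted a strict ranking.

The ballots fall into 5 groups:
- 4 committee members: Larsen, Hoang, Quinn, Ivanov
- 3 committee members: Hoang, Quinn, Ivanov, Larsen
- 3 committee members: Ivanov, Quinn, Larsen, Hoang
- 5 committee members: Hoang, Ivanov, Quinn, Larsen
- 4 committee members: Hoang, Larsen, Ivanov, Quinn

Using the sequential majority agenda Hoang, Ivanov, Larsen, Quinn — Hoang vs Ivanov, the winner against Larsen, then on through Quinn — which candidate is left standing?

Hoang

Round 1: Hoang vs Ivanov — 16–3, Hoang advances.
Round 2: Hoang vs Larsen — 12–7, Hoang advances.
Round 3: Hoang vs Quinn — 16–3, Hoang advances.
The agenda winner is Hoang.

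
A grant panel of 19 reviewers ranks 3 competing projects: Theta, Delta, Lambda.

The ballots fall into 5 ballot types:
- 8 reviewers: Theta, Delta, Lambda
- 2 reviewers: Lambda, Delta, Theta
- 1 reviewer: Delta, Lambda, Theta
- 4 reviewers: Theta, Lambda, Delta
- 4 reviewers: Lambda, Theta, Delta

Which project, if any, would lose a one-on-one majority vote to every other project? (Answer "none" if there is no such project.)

Head-to-head results (19 reviewers):
Theta vs Delta: Theta, 16–3.
Theta vs Lambda: Theta wins 12–7.
Delta–Lambda: Lambda 10–9.
Delta loses to every other project — it is the Condorcet loser.

Delta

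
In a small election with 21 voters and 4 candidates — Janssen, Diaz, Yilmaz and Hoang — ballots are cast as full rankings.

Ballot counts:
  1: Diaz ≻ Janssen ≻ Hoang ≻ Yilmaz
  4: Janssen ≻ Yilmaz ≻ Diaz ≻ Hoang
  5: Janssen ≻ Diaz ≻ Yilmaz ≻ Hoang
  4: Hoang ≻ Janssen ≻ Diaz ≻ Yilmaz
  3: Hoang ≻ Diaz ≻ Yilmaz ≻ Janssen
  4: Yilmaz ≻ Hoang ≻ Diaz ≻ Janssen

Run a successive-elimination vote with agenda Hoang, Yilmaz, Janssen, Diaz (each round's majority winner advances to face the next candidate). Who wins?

Janssen

Round 1: Hoang vs Yilmaz — 8–13, Yilmaz advances.
Round 2: Yilmaz vs Janssen — 7–14, Janssen advances.
Round 3: Janssen vs Diaz — 13–8, Janssen advances.
The agenda winner is Janssen.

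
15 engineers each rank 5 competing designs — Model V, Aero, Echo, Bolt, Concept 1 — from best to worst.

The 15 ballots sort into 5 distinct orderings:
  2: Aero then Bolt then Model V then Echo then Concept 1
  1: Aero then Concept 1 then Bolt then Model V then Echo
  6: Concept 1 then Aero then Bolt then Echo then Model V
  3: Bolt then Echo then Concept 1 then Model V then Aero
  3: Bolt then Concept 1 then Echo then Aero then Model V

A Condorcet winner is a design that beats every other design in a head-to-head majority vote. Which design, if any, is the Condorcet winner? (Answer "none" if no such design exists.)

Head-to-head results (15 engineers):
Model V vs Aero: 3 for Model V, 12 for Aero — Aero by 12–3.
Model V vs Echo: 3 to 12, Echo.
Model V vs Bolt: 0 for Model V, 15 for Bolt — Bolt by 15–0.
Model V vs Concept 1: Model V preferred on 2 ballots; Concept 1 wins 13–2.
Aero vs Echo: 9 to 6, Aero.
Aero vs Bolt: 2+1+6 = 9 for Aero, 6 for Bolt — Aero by 9–6.
Aero vs Concept 1: Aero preferred on 2+1 = 3 ballots; Concept 1 wins 12–3.
Echo vs Bolt: 0 to 15, Bolt.
Echo vs Concept 1: Echo preferred on 2+3 = 5 ballots; Concept 1 wins 10–5.
Bolt vs Concept 1: 8 to 7, Bolt.
Every design loses at least once (Model V loses to Aero; Aero loses to Concept 1; Echo loses to Aero; Bolt loses to Aero; Concept 1 loses to Bolt). The majority relation contains the cycle Aero > Bolt > Concept 1 > Aero, so there is no Condorcet winner.

none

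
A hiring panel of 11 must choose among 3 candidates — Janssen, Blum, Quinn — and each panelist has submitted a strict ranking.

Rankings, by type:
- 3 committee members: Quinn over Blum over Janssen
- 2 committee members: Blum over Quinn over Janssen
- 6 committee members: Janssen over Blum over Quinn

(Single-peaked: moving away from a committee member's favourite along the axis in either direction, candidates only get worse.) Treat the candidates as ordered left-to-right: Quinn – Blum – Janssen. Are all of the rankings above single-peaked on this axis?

yes

Axis positions: Quinn=1, Blum=2, Janssen=3.
Type 1 (peak Quinn at position 1): ranking walks positions 1-2-3, expanding outward from the peak — single-peaked.
Type 2 (peak Blum at position 2): ranking walks positions 2-1-3, expanding outward from the peak — single-peaked.
Type 3 (peak Janssen at position 3): ranking walks positions 3-2-1, expanding outward from the peak — single-peaked.
Every ranking is single-peaked on this axis.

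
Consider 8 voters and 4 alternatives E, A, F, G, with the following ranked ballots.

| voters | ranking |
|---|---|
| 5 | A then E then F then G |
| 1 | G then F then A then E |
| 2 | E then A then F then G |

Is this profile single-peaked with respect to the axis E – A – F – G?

yes

Axis positions: E=1, A=2, F=3, G=4.
Bloc 1 (peak A at position 2): ranking walks positions 2-1-3-4, expanding outward from the peak — single-peaked.
Bloc 2 (peak G at position 4): ranking walks positions 4-3-2-1, expanding outward from the peak — single-peaked.
Bloc 3 (peak E at position 1): ranking walks positions 1-2-3-4, expanding outward from the peak — single-peaked.
Every ranking is single-peaked on this axis.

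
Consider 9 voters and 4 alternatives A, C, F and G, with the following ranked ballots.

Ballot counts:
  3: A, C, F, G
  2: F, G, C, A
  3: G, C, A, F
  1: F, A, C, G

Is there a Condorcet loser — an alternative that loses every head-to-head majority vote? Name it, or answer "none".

none

Head-to-head results (9 voters):
A vs C: 4 to 5, C.
A–F: A 6–3.
A–G: G 5–4.
C vs F: C wins 6–3.
C vs G: G wins 5–4.
F vs G: 3+2+1 = 6 for F, 3 for G — F by 6–3.
Each alternative has at least one pairwise win (A beats F; C beats A; F beats G; G beats A) — no Condorcet loser.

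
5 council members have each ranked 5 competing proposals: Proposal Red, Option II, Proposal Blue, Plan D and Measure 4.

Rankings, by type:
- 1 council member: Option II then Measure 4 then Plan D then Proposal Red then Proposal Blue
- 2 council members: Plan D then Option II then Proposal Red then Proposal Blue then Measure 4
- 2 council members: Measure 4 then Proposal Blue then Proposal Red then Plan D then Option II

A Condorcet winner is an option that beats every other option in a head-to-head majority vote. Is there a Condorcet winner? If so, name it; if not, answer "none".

Pairwise majorities:
Proposal Red vs Option II: Proposal Red is ranked higher on 2 ballots, Option II on 3. Option II wins 3–2.
Proposal Red vs Proposal Blue: Proposal Red wins 3–2.
Proposal Red vs Plan D: Plan D wins 3–2.
Proposal Red vs Measure 4: Proposal Red is ranked higher on 2 ballots, Measure 4 on 3. Measure 4 wins 3–2.
Option II vs Proposal Blue: Option II wins 3–2.
Option II vs Plan D: Option II preferred on 1 ballot; Plan D wins 4–1.
Option II–Measure 4: Option II 3–2.
Proposal Blue vs Plan D: 2 for Proposal Blue, 3 for Plan D — Plan D by 3–2.
Proposal Blue vs Measure 4: Measure 4 wins 3–2.
Plan D–Measure 4: Measure 4 3–2.
No option is unbeaten: Proposal Red loses to Option II; Option II loses to Plan D; Proposal Blue loses to Proposal Red; Plan D loses to Measure 4; Measure 4 loses to Option II. In particular Option II → Measure 4 → Plan D → Option II is a majority cycle — no Condorcet winner exists.

none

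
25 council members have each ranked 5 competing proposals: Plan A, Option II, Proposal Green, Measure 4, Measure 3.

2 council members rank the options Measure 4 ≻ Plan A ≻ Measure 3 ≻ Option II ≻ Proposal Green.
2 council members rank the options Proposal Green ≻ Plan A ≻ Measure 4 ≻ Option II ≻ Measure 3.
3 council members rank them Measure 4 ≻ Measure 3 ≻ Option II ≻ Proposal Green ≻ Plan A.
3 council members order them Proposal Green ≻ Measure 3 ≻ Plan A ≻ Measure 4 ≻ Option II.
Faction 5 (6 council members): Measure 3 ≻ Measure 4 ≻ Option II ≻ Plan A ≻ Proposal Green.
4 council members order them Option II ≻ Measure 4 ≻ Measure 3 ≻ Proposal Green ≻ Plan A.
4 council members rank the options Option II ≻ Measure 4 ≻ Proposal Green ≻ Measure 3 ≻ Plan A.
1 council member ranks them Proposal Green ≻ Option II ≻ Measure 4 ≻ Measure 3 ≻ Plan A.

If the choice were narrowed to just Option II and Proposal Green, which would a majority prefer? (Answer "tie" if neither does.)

Option II

Ballots ranking Option II above Proposal Green: 2 + 3 + 6 + 4 + 4 = 19.
Ballots ranking Proposal Green above Option II: 25 − 19 = 6.
Option II wins the head-to-head 19–6.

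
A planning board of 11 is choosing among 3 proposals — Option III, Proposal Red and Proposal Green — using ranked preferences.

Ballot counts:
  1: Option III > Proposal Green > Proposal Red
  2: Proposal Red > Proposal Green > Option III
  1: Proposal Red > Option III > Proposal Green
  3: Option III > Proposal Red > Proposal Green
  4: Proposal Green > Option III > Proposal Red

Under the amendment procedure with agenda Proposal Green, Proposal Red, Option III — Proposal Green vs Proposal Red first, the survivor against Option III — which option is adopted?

Option III

Round 1: Proposal Green vs Proposal Red — 5–6, Proposal Red advances.
Round 2: Proposal Red vs Option III — 3–8, Option III advances.
The agenda winner is Option III.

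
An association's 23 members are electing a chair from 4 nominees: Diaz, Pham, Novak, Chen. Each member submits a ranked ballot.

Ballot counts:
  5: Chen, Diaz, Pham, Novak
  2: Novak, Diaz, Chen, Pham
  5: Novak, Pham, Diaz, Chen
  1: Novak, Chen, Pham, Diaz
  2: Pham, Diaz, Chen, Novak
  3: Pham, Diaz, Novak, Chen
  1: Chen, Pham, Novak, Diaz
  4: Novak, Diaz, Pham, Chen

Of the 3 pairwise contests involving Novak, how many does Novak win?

Novak against each rival (23 voters):
Novak vs Diaz: Novak wins 13–10.
Novak–Pham: Novak 12–11.
Novak vs Chen: Novak, 15–8.
Novak beats Diaz, Pham, Chen — 3 pairwise wins.

3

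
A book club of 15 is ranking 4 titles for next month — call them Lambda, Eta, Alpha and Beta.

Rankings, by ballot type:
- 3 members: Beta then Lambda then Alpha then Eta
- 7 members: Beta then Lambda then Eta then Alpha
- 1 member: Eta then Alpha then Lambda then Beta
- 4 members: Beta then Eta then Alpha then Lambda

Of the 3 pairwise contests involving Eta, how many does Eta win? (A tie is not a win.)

1

Eta against each rival (15 members):
Eta–Lambda: Lambda 10–5.
Eta–Alpha: Eta 12–3.
Eta vs Beta: 1 to 14, Beta.
Eta beats Alpha; loses to Lambda, Beta — 1 pairwise win.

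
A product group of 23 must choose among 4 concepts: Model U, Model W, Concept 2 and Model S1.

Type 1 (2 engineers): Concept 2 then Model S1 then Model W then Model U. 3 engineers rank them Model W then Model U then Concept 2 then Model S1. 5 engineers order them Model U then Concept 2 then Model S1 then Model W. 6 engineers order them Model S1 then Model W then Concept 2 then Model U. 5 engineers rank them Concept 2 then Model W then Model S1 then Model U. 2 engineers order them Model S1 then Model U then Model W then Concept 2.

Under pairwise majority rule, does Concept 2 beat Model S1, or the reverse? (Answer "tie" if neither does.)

Ballots ranking Concept 2 above Model S1: 2 + 3 + 5 + 5 = 15.
Ballots ranking Model S1 above Concept 2: 23 − 15 = 8.
Concept 2 wins the head-to-head 15–8.

Concept 2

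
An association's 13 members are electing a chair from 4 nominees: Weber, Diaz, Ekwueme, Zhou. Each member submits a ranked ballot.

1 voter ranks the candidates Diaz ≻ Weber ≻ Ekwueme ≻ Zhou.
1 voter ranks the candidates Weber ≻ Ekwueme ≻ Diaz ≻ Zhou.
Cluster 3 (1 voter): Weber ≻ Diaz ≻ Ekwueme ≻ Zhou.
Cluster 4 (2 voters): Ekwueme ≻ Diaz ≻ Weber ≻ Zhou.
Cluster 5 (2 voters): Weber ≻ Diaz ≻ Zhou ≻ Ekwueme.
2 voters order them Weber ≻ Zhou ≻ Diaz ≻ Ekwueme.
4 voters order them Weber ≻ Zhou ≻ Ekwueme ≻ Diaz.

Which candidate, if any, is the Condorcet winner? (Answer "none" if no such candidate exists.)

Weber

Check each pair by majority over 13 ballots:
Weber vs Diaz: Weber preferred on 1+1+2+2+4 = 10 ballots; Weber wins 10–3.
Weber vs Ekwueme: 11 to 2, Weber.
Weber vs Zhou: Weber preferred on 13 ballots; Weber wins 13–0.
Diaz vs Ekwueme: 1+1+2+2 = 6 for Diaz, 7 for Ekwueme — Ekwueme by 7–6.
Diaz vs Zhou: 1+1+1+2+2 = 7 for Diaz, 6 for Zhou — Diaz by 7–6.
Ekwueme vs Zhou: 5 to 8, Zhou.
Weber wins every pairwise contest, so Weber is the Condorcet winner.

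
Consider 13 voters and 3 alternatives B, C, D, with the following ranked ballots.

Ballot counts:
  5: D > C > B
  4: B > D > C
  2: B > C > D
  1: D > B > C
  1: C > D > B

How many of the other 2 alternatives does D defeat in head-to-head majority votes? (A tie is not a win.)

2

D against each rival (13 voters):
D vs B: D, 7–6.
D vs C: D is ranked higher on 5+4+1 = 10 ballots, C on 3. D wins 10–3.
D beats B, C — 2 pairwise wins.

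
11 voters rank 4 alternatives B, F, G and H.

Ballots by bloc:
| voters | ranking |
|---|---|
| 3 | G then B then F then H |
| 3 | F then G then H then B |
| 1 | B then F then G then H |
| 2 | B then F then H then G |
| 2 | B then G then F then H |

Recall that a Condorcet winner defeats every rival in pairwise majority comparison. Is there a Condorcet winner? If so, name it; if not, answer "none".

none

Pairwise majorities:
B vs F: B, 8–3.
B vs G: G, 6–5.
B–H: B 8–3.
F vs G: F, 6–5.
F vs H: F preferred on 3+3+1+2+2 = 11 ballots; F wins 11–0.
G vs H: 3+3+1+2 = 9 for G, 2 for H — G by 9–2.
No alternative is unbeaten: B loses to G; F loses to B; G loses to F; H loses to B. In particular B → F → G → B is a majority cycle — no Condorcet winner exists.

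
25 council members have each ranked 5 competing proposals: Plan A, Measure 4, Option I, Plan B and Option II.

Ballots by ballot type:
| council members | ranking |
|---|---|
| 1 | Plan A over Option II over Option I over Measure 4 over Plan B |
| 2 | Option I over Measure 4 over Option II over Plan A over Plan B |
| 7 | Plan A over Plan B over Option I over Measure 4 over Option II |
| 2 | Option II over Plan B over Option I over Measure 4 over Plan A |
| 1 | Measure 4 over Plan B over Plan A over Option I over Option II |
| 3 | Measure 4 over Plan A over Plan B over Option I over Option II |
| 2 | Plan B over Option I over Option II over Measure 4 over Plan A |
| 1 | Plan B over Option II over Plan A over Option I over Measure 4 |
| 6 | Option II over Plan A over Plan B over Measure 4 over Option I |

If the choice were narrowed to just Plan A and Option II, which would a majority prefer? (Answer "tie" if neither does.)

Option II

Ballots ranking Plan A above Option II: 1 + 7 + 1 + 3 = 12.
Ballots ranking Option II above Plan A: 25 − 12 = 13.
Option II wins the head-to-head 13–12.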